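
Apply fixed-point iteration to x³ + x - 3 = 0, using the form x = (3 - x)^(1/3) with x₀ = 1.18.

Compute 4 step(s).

Equation: x³ + x - 3 = 0
Fixed-point form: x = (3 - x)^(1/3)
x₀ = 1.18

x_1 = g(1.180000) = 1.220929
x_2 = g(1.220929) = 1.211707
x_3 = g(1.211707) = 1.213797
x_4 = g(1.213797) = 1.213324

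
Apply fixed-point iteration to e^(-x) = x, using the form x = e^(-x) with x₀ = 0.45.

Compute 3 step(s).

Equation: e^(-x) = x
Fixed-point form: x = e^(-x)
x₀ = 0.45

x_1 = g(0.450000) = 0.637628
x_2 = g(0.637628) = 0.528545
x_3 = g(0.528545) = 0.589462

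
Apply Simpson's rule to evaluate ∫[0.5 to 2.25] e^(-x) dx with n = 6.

f(x) = e^(-x)
a = 0.5, b = 2.25, n = 6
h = (b - a)/n = 0.291667

Simpson's rule: (h/3)[f(x₀) + 4f(x₁) + 2f(x₂) + ... + f(xₙ)]

x_0 = 0.5000, f(x_0) = 0.606531, coefficient = 1
x_1 = 0.7917, f(x_1) = 0.453089, coefficient = 4
x_2 = 1.0833, f(x_2) = 0.338465, coefficient = 2
x_3 = 1.3750, f(x_3) = 0.252840, coefficient = 4
x_4 = 1.6667, f(x_4) = 0.188876, coefficient = 2
x_5 = 1.9583, f(x_5) = 0.141093, coefficient = 4
x_6 = 2.2500, f(x_6) = 0.105399, coefficient = 1

I ≈ (0.291667/3) × 5.154700 = 0.501151
Exact value: 0.501131
Error: 0.000020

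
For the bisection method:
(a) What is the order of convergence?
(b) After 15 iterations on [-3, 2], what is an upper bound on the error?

(a) Bisection has linear (order 1) convergence; the error is halved each step.

(b) Error bound = (b-a)/2^n = (2 - (-3))/2^{15}
    = 5/2^{15}

(a) 1 (linear); (b) error ≤ 1.53e-04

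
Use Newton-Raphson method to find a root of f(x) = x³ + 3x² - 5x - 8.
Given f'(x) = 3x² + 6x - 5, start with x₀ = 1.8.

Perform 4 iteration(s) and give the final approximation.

f(x) = x³ + 3x² - 5x - 8
f'(x) = 3x² + 6x - 5
x₀ = 1.8

Newton-Raphson formula: x_{n+1} = x_n - f(x_n)/f'(x_n)

Iteration 1:
  f(1.800000) = -1.448000
  f'(1.800000) = 15.520000
  x_1 = 1.800000 - (-1.448000)/15.520000 = 1.893299
Iteration 2:
  f(1.893299) = 0.073932
  f'(1.893299) = 17.113537
  x_2 = 1.893299 - 0.073932/17.113537 = 1.888979
Iteration 3:
  f(1.888979) = 0.000162
  f'(1.888979) = 17.038597
  x_3 = 1.888979 - 0.000162/17.038597 = 1.888969
Iteration 4:
  f(1.888969) = 0.000000
  f'(1.888969) = 17.038433
  x_4 = 1.888969 - 0.000000/17.038433 = 1.888969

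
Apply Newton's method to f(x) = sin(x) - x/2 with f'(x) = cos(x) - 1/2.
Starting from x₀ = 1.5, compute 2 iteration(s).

f(x) = sin(x) - x/2
f'(x) = cos(x) - 1/2
x₀ = 1.5

Newton-Raphson formula: x_{n+1} = x_n - f(x_n)/f'(x_n)

Iteration 1:
  f(1.500000) = 0.247495
  f'(1.500000) = -0.429263
  x_1 = 1.500000 - 0.247495/(-0.429263) = 2.076558
Iteration 2:
  f(2.076558) = -0.163473
  f'(2.076558) = -0.984474
  x_2 = 2.076558 - (-0.163473)/(-0.984474) = 1.910507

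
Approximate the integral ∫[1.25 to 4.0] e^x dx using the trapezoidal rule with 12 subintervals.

f(x) = e^x
a = 1.25, b = 4.0, n = 12
h = (b - a)/n = 0.229167

Trapezoidal rule: (h/2)[f(x₀) + 2f(x₁) + 2f(x₂) + ... + f(xₙ)]

x_0 = 1.2500, f(x_0) = 3.490343, coefficient = 1
x_1 = 1.4792, f(x_1) = 4.389286, coefficient = 2
x_2 = 1.7083, f(x_2) = 5.519754, coefficient = 2
x_3 = 1.9375, f(x_3) = 6.941376, coefficient = 2
x_4 = 2.1667, f(x_4) = 8.729138, coefficient = 2
x_5 = 2.3958, f(x_5) = 10.977342, coefficient = 2
x_6 = 2.6250, f(x_6) = 13.804574, coefficient = 2
x_7 = 2.8542, f(x_7) = 17.359965, coefficient = 2
x_8 = 3.0833, f(x_8) = 21.831051, coefficient = 2
x_9 = 3.3125, f(x_9) = 27.453674, coefficient = 2
x_10 = 3.5417, f(x_10) = 34.524412, coefficient = 2
x_11 = 3.7708, f(x_11) = 43.416230, coefficient = 2
x_12 = 4.0000, f(x_12) = 54.598150, coefficient = 1

I ≈ (0.229167/2) × 447.982099 = 51.331282
Exact value: 51.107807
Error: 0.223475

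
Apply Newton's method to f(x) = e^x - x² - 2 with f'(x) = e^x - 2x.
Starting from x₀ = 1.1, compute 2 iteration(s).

f(x) = e^x - x² - 2
f'(x) = e^x - 2x
x₀ = 1.1

Newton-Raphson formula: x_{n+1} = x_n - f(x_n)/f'(x_n)

Iteration 1:
  f(1.100000) = -0.205834
  f'(1.100000) = 0.804166
  x_1 = 1.100000 - (-0.205834)/0.804166 = 1.355960
Iteration 2:
  f(1.355960) = 0.041856
  f'(1.355960) = 1.168564
  x_2 = 1.355960 - 0.041856/1.168564 = 1.320141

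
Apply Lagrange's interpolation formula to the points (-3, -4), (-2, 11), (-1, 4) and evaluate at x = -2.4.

Lagrange interpolation formula:
P(x) = Σ yᵢ × Lᵢ(x)
where Lᵢ(x) = Π_{j≠i} (x - xⱼ)/(xᵢ - xⱼ)

L_0(-2.4) = (-2.4 - (-2))/(-3 - (-2)) × (-2.4 - (-1))/(-3 - (-1)) = 0.280000
L_1(-2.4) = (-2.4 - (-3))/(-2 - (-3)) × (-2.4 - (-1))/(-2 - (-1)) = 0.840000
L_2(-2.4) = (-2.4 - (-3))/(-1 - (-3)) × (-2.4 - (-2))/(-1 - (-2)) = -0.120000

P(-2.4) = (-4)×L_0(-2.4) + 11×L_1(-2.4) + 4×L_2(-2.4)
P(-2.4) = 7.640000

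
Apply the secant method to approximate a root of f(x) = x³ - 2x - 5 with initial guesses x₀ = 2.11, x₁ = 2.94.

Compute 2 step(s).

f(x) = x³ - 2x - 5
x₀ = 2.11, x₁ = 2.94

Secant formula: x_{n+1} = x_n - f(x_n)(x_n - x_{n-1})/(f(x_n) - f(x_{n-1}))

Iteration 1:
  f(2.110000) = 0.173931
  f(2.940000) = 14.532184
  x_2 = 2.940000 - 14.532184×(2.940000 - 2.110000)/(14.532184 - 0.173931)
       = 2.099946
Iteration 2:
  f(2.940000) = 14.532184
  f(2.099946) = 0.060390
  x_3 = 2.099946 - 0.060390×(2.099946 - 2.940000)/(0.060390 - 14.532184)
       = 2.096440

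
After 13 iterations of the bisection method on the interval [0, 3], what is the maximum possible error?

Bisection error bound: |error| ≤ (b-a)/2^n
|error| ≤ (3 - 0)/2^13 = 3/2^13
|error| ≤ 0.0003662109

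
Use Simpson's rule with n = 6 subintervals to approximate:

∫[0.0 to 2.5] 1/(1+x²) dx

f(x) = 1/(1+x²)
a = 0.0, b = 2.5, n = 6
h = (b - a)/n = 0.416667

Simpson's rule: (h/3)[f(x₀) + 4f(x₁) + 2f(x₂) + ... + f(xₙ)]

x_0 = 0.0000, f(x_0) = 1.000000, coefficient = 1
x_1 = 0.4167, f(x_1) = 0.852071, coefficient = 4
x_2 = 0.8333, f(x_2) = 0.590164, coefficient = 2
x_3 = 1.2500, f(x_3) = 0.390244, coefficient = 4
x_4 = 1.6667, f(x_4) = 0.264706, coefficient = 2
x_5 = 2.0833, f(x_5) = 0.187256, coefficient = 4
x_6 = 2.5000, f(x_6) = 0.137931, coefficient = 1

I ≈ (0.416667/3) × 8.565955 = 1.189716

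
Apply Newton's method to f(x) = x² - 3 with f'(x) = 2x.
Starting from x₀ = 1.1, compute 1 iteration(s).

f(x) = x² - 3
f'(x) = 2x
x₀ = 1.1

Newton-Raphson formula: x_{n+1} = x_n - f(x_n)/f'(x_n)

Iteration 1:
  f(1.100000) = -1.790000
  f'(1.100000) = 2.200000
  x_1 = 1.100000 - (-1.790000)/2.200000 = 1.913636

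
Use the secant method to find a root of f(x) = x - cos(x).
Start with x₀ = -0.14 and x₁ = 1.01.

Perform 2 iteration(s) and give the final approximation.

f(x) = x - cos(x)
x₀ = -0.14, x₁ = 1.01

Secant formula: x_{n+1} = x_n - f(x_n)(x_n - x_{n-1})/(f(x_n) - f(x_{n-1}))

Iteration 1:
  f(-0.140000) = -1.130216
  f(1.010000) = 0.478139
  x_2 = 1.010000 - 0.478139×(1.010000 - (-0.140000))/(0.478139 - (-1.130216))
       = 0.668123
Iteration 2:
  f(1.010000) = 0.478139
  f(0.668123) = -0.116863
  x_3 = 0.668123 - (-0.116863)×(0.668123 - 1.010000)/(-0.116863 - 0.478139)
       = 0.735270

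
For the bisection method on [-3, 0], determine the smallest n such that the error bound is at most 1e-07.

We need (b-a)/2^n ≤ 1e-07
(0 - (-3))/2^n ≤ 1e-07
3/2^n ≤ 1e-07
2^n ≥ 30000000
n ≥ log₂(30000000) = 24.84
n ≥ 25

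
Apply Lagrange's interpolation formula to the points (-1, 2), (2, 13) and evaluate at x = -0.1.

Lagrange interpolation formula:
P(x) = Σ yᵢ × Lᵢ(x)
where Lᵢ(x) = Π_{j≠i} (x - xⱼ)/(xᵢ - xⱼ)

L_0(-0.1) = (-0.1 - 2)/(-1 - 2) = 0.700000
L_1(-0.1) = (-0.1 - (-1))/(2 - (-1)) = 0.300000

P(-0.1) = 2×L_0(-0.1) + 13×L_1(-0.1)
P(-0.1) = 5.300000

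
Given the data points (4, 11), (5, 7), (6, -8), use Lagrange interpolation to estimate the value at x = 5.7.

Lagrange interpolation formula:
P(x) = Σ yᵢ × Lᵢ(x)
where Lᵢ(x) = Π_{j≠i} (x - xⱼ)/(xᵢ - xⱼ)

L_0(5.7) = (5.7 - 5)/(4 - 5) × (5.7 - 6)/(4 - 6) = -0.105000
L_1(5.7) = (5.7 - 4)/(5 - 4) × (5.7 - 6)/(5 - 6) = 0.510000
L_2(5.7) = (5.7 - 4)/(6 - 4) × (5.7 - 5)/(6 - 5) = 0.595000

P(5.7) = 11×L_0(5.7) + 7×L_1(5.7) + (-8)×L_2(5.7)
P(5.7) = -2.345000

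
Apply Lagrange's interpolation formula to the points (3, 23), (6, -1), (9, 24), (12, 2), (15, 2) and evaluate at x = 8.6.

Lagrange interpolation formula:
P(x) = Σ yᵢ × Lᵢ(x)
where Lᵢ(x) = Π_{j≠i} (x - xⱼ)/(xᵢ - xⱼ)

L_0(8.6) = (8.6 - 6)/(3 - 6) × (8.6 - 9)/(3 - 9) × (8.6 - 12)/(3 - 12) × (8.6 - 15)/(3 - 15) = -0.011641
L_1(8.6) = (8.6 - 3)/(6 - 3) × (8.6 - 9)/(6 - 9) × (8.6 - 12)/(6 - 12) × (8.6 - 15)/(6 - 15) = 0.100293
L_2(8.6) = (8.6 - 3)/(9 - 3) × (8.6 - 6)/(9 - 6) × (8.6 - 12)/(9 - 12) × (8.6 - 15)/(9 - 15) = 0.977857
L_3(8.6) = (8.6 - 3)/(12 - 3) × (8.6 - 6)/(12 - 6) × (8.6 - 9)/(12 - 9) × (8.6 - 15)/(12 - 15) = -0.076695
L_4(8.6) = (8.6 - 3)/(15 - 3) × (8.6 - 6)/(15 - 6) × (8.6 - 9)/(15 - 9) × (8.6 - 12)/(15 - 12) = 0.010186

P(8.6) = 23×L_0(8.6) + (-1)×L_1(8.6) + 24×L_2(8.6) + 2×L_3(8.6) + 2×L_4(8.6)
P(8.6) = 22.967506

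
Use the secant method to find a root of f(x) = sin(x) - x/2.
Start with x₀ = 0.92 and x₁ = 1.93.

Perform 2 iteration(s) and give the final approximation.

f(x) = sin(x) - x/2
x₀ = 0.92, x₁ = 1.93

Secant formula: x_{n+1} = x_n - f(x_n)(x_n - x_{n-1})/(f(x_n) - f(x_{n-1}))

Iteration 1:
  f(0.920000) = 0.335602
  f(1.930000) = -0.028823
  x_2 = 1.930000 - (-0.028823)×(1.930000 - 0.920000)/(-0.028823 - 0.335602)
       = 1.850117
Iteration 2:
  f(1.930000) = -0.028823
  f(1.850117) = 0.036184
  x_3 = 1.850117 - 0.036184×(1.850117 - 1.930000)/(0.036184 - (-0.028823))
       = 1.894582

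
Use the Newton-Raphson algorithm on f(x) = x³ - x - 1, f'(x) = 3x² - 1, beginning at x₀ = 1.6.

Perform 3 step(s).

f(x) = x³ - x - 1
f'(x) = 3x² - 1
x₀ = 1.6

Newton-Raphson formula: x_{n+1} = x_n - f(x_n)/f'(x_n)

Iteration 1:
  f(1.600000) = 1.496000
  f'(1.600000) = 6.680000
  x_1 = 1.600000 - 1.496000/6.680000 = 1.376048
Iteration 2:
  f(1.376048) = 0.229510
  f'(1.376048) = 4.680524
  x_2 = 1.376048 - 0.229510/4.680524 = 1.327013
Iteration 3:
  f(1.327013) = 0.009808
  f'(1.327013) = 4.282890
  x_3 = 1.327013 - 0.009808/4.282890 = 1.324723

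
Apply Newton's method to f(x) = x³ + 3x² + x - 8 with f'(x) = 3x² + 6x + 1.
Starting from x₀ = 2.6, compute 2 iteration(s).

f(x) = x³ + 3x² + x - 8
f'(x) = 3x² + 6x + 1
x₀ = 2.6

Newton-Raphson formula: x_{n+1} = x_n - f(x_n)/f'(x_n)

Iteration 1:
  f(2.600000) = 32.456000
  f'(2.600000) = 36.880000
  x_1 = 2.600000 - 32.456000/36.880000 = 1.719957
Iteration 2:
  f(1.719957) = 7.682772
  f'(1.719957) = 20.194492
  x_2 = 1.719957 - 7.682772/20.194492 = 1.339518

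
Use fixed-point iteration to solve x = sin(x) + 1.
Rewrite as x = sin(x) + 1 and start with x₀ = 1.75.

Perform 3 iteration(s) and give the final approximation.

Equation: x = sin(x) + 1
Fixed-point form: x = sin(x) + 1
x₀ = 1.75

x_1 = g(1.750000) = 1.983986
x_2 = g(1.983986) = 1.915845
x_3 = g(1.915845) = 1.941059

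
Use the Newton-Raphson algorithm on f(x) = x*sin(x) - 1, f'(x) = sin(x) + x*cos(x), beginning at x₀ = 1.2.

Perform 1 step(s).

f(x) = x*sin(x) - 1
f'(x) = sin(x) + x*cos(x)
x₀ = 1.2

Newton-Raphson formula: x_{n+1} = x_n - f(x_n)/f'(x_n)

Iteration 1:
  f(1.200000) = 0.118447
  f'(1.200000) = 1.366868
  x_1 = 1.200000 - 0.118447/1.366868 = 1.113344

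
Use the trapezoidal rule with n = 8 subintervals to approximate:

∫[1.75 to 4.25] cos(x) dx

f(x) = cos(x)
a = 1.75, b = 4.25, n = 8
h = (b - a)/n = 0.312500

Trapezoidal rule: (h/2)[f(x₀) + 2f(x₁) + 2f(x₂) + ... + f(xₙ)]

x_0 = 1.7500, f(x_0) = -0.178246, coefficient = 1
x_1 = 2.0625, f(x_1) = -0.472128, coefficient = 2
x_2 = 2.3750, f(x_2) = -0.720278, coefficient = 2
x_3 = 2.6875, f(x_3) = -0.898659, coefficient = 2
x_4 = 3.0000, f(x_4) = -0.989992, coefficient = 2
x_5 = 3.3125, f(x_5) = -0.985431, coefficient = 2
x_6 = 3.6250, f(x_6) = -0.885416, coefficient = 2
x_7 = 3.9375, f(x_7) = -0.699637, coefficient = 2
x_8 = 4.2500, f(x_8) = -0.446087, coefficient = 1

I ≈ (0.312500/2) × -11.927419 = -1.863659
Exact value: -1.878975
Error: 0.015316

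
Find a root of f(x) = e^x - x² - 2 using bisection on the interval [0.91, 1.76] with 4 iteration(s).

f(x) = e^x - x² - 2
Initial interval: [0.91, 1.76]

Iteration 1:
  c_1 = (0.910000 + 1.760000)/2 = 1.335000
  f(c_1) = f(1.335000) = 0.017771
  f(a) × f(c) < 0, new interval: [0.910000, 1.335000]
Iteration 2:
  c_2 = (0.910000 + 1.335000)/2 = 1.122500
  f(c_2) = f(1.122500) = -0.187480
  f(a) × f(c) ≥ 0, new interval: [1.122500, 1.335000]
Iteration 3:
  c_3 = (1.122500 + 1.335000)/2 = 1.228750
  f(c_3) = f(1.228750) = -0.092871
  f(a) × f(c) ≥ 0, new interval: [1.228750, 1.335000]
Iteration 4:
  c_4 = (1.228750 + 1.335000)/2 = 1.281875
  f(c_4) = f(1.281875) = -0.039814
  f(a) × f(c) ≥ 0, new interval: [1.281875, 1.335000]

After 4 iteration(s), the approximation is c_4 = 1.281875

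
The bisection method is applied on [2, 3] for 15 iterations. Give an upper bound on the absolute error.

Bisection error bound: |error| ≤ (b-a)/2^n
|error| ≤ (3 - 2)/2^15 = 1/2^15
|error| ≤ 0.0000305176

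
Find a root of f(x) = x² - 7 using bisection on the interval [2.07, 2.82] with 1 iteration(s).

f(x) = x² - 7
Initial interval: [2.07, 2.82]

Iteration 1:
  c_1 = (2.070000 + 2.820000)/2 = 2.445000
  f(c_1) = f(2.445000) = -1.021975
  f(a) × f(c) ≥ 0, new interval: [2.445000, 2.820000]

After 1 iteration(s), the approximation is c_1 = 2.445000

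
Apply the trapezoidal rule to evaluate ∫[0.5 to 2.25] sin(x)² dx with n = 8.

f(x) = sin(x)²
a = 0.5, b = 2.25, n = 8
h = (b - a)/n = 0.218750

Trapezoidal rule: (h/2)[f(x₀) + 2f(x₁) + 2f(x₂) + ... + f(xₙ)]

x_0 = 0.5000, f(x_0) = 0.229849, coefficient = 1
x_1 = 0.7188, f(x_1) = 0.433549, coefficient = 2
x_2 = 0.9375, f(x_2) = 0.649767, coefficient = 2
x_3 = 1.1562, f(x_3) = 0.837773, coefficient = 2
x_4 = 1.3750, f(x_4) = 0.962151, coefficient = 2
x_5 = 1.5938, f(x_5) = 0.999473, coefficient = 2
x_6 = 1.8125, f(x_6) = 0.942708, coefficient = 2
x_7 = 2.0312, f(x_7) = 0.802549, coefficient = 2
x_8 = 2.2500, f(x_8) = 0.605398, coefficient = 1

I ≈ (0.218750/2) × 12.091187 = 1.322474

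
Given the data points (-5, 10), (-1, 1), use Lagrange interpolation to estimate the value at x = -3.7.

Lagrange interpolation formula:
P(x) = Σ yᵢ × Lᵢ(x)
where Lᵢ(x) = Π_{j≠i} (x - xⱼ)/(xᵢ - xⱼ)

L_0(-3.7) = (-3.7 - (-1))/(-5 - (-1)) = 0.675000
L_1(-3.7) = (-3.7 - (-5))/(-1 - (-5)) = 0.325000

P(-3.7) = 10×L_0(-3.7) + 1×L_1(-3.7)
P(-3.7) = 7.075000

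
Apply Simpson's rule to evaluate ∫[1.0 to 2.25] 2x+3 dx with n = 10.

f(x) = 2x+3
a = 1.0, b = 2.25, n = 10
h = (b - a)/n = 0.125000

Simpson's rule: (h/3)[f(x₀) + 4f(x₁) + 2f(x₂) + ... + f(xₙ)]

x_0 = 1.0000, f(x_0) = 5.000000, coefficient = 1
x_1 = 1.1250, f(x_1) = 5.250000, coefficient = 4
x_2 = 1.2500, f(x_2) = 5.500000, coefficient = 2
x_3 = 1.3750, f(x_3) = 5.750000, coefficient = 4
x_4 = 1.5000, f(x_4) = 6.000000, coefficient = 2
x_5 = 1.6250, f(x_5) = 6.250000, coefficient = 4
x_6 = 1.7500, f(x_6) = 6.500000, coefficient = 2
x_7 = 1.8750, f(x_7) = 6.750000, coefficient = 4
x_8 = 2.0000, f(x_8) = 7.000000, coefficient = 2
x_9 = 2.1250, f(x_9) = 7.250000, coefficient = 4
x_10 = 2.2500, f(x_10) = 7.500000, coefficient = 1

I ≈ (0.125000/3) × 187.500000 = 7.812500
Exact value: 7.812500
Error: 0.000000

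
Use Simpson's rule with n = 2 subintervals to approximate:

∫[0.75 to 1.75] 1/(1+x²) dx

f(x) = 1/(1+x²)
a = 0.75, b = 1.75, n = 2
h = (b - a)/n = 0.500000

Simpson's rule: (h/3)[f(x₀) + 4f(x₁) + 2f(x₂) + ... + f(xₙ)]

x_0 = 0.7500, f(x_0) = 0.640000, coefficient = 1
x_1 = 1.2500, f(x_1) = 0.390244, coefficient = 4
x_2 = 1.7500, f(x_2) = 0.246154, coefficient = 1

I ≈ (0.500000/3) × 2.447129 = 0.407855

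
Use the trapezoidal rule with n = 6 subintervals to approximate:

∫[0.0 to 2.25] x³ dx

f(x) = x³
a = 0.0, b = 2.25, n = 6
h = (b - a)/n = 0.375000

Trapezoidal rule: (h/2)[f(x₀) + 2f(x₁) + 2f(x₂) + ... + f(xₙ)]

x_0 = 0.0000, f(x_0) = 0.000000, coefficient = 1
x_1 = 0.3750, f(x_1) = 0.052734, coefficient = 2
x_2 = 0.7500, f(x_2) = 0.421875, coefficient = 2
x_3 = 1.1250, f(x_3) = 1.423828, coefficient = 2
x_4 = 1.5000, f(x_4) = 3.375000, coefficient = 2
x_5 = 1.8750, f(x_5) = 6.591797, coefficient = 2
x_6 = 2.2500, f(x_6) = 11.390625, coefficient = 1

I ≈ (0.375000/2) × 35.121094 = 6.585205
Exact value: 6.407227
Error: 0.177979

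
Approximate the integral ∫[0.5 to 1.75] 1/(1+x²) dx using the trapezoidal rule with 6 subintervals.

f(x) = 1/(1+x²)
a = 0.5, b = 1.75, n = 6
h = (b - a)/n = 0.208333

Trapezoidal rule: (h/2)[f(x₀) + 2f(x₁) + 2f(x₂) + ... + f(xₙ)]

x_0 = 0.5000, f(x_0) = 0.800000, coefficient = 1
x_1 = 0.7083, f(x_1) = 0.665896, coefficient = 2
x_2 = 0.9167, f(x_2) = 0.543396, coefficient = 2
x_3 = 1.1250, f(x_3) = 0.441379, coefficient = 2
x_4 = 1.3333, f(x_4) = 0.360000, coefficient = 2
x_5 = 1.5417, f(x_5) = 0.296144, coefficient = 2
x_6 = 1.7500, f(x_6) = 0.246154, coefficient = 1

I ≈ (0.208333/2) × 5.659785 = 0.589561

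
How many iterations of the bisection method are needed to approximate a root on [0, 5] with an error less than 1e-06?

We need (b-a)/2^n ≤ 1e-06
(5 - 0)/2^n ≤ 1e-06
5/2^n ≤ 1e-06
2^n ≥ 5000000
n ≥ log₂(5000000) = 22.25
n ≥ 23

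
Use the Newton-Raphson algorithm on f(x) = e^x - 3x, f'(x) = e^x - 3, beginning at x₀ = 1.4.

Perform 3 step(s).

f(x) = e^x - 3x
f'(x) = e^x - 3
x₀ = 1.4

Newton-Raphson formula: x_{n+1} = x_n - f(x_n)/f'(x_n)

Iteration 1:
  f(1.400000) = -0.144800
  f'(1.400000) = 1.055200
  x_1 = 1.400000 - (-0.144800)/1.055200 = 1.537225
Iteration 2:
  f(1.537225) = 0.039989
  f'(1.537225) = 1.651665
  x_2 = 1.537225 - 0.039989/1.651665 = 1.513014
Iteration 3:
  f(1.513014) = 0.001352
  f'(1.513014) = 1.540394
  x_3 = 1.513014 - 0.001352/1.540394 = 1.512136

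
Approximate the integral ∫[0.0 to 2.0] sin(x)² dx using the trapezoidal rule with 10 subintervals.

f(x) = sin(x)²
a = 0.0, b = 2.0, n = 10
h = (b - a)/n = 0.200000

Trapezoidal rule: (h/2)[f(x₀) + 2f(x₁) + 2f(x₂) + ... + f(xₙ)]

x_0 = 0.0000, f(x_0) = 0.000000, coefficient = 1
x_1 = 0.2000, f(x_1) = 0.039470, coefficient = 2
x_2 = 0.4000, f(x_2) = 0.151647, coefficient = 2
x_3 = 0.6000, f(x_3) = 0.318821, coefficient = 2
x_4 = 0.8000, f(x_4) = 0.514600, coefficient = 2
x_5 = 1.0000, f(x_5) = 0.708073, coefficient = 2
x_6 = 1.2000, f(x_6) = 0.868697, coefficient = 2
x_7 = 1.4000, f(x_7) = 0.971111, coefficient = 2
x_8 = 1.6000, f(x_8) = 0.999147, coefficient = 2
x_9 = 1.8000, f(x_9) = 0.948379, coefficient = 2
x_10 = 2.0000, f(x_10) = 0.826822, coefficient = 1

I ≈ (0.200000/2) × 11.866712 = 1.186671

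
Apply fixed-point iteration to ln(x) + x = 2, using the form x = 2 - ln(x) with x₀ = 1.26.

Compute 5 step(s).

Equation: ln(x) + x = 2
Fixed-point form: x = 2 - ln(x)
x₀ = 1.26

x_1 = g(1.260000) = 1.768888
x_2 = g(1.768888) = 1.429649
x_3 = g(1.429649) = 1.642571
x_4 = g(1.642571) = 1.503737
x_5 = g(1.503737) = 1.592047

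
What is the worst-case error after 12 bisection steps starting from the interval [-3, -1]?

Bisection error bound: |error| ≤ (b-a)/2^n
|error| ≤ (-1 - (-3))/2^12 = 2/2^12
|error| ≤ 0.0004882812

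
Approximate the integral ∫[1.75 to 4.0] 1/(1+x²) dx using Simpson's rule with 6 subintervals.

f(x) = 1/(1+x²)
a = 1.75, b = 4.0, n = 6
h = (b - a)/n = 0.375000

Simpson's rule: (h/3)[f(x₀) + 4f(x₁) + 2f(x₂) + ... + f(xₙ)]

x_0 = 1.7500, f(x_0) = 0.246154, coefficient = 1
x_1 = 2.1250, f(x_1) = 0.181303, coefficient = 4
x_2 = 2.5000, f(x_2) = 0.137931, coefficient = 2
x_3 = 2.8750, f(x_3) = 0.107926, coefficient = 4
x_4 = 3.2500, f(x_4) = 0.086486, coefficient = 2
x_5 = 3.6250, f(x_5) = 0.070718, coefficient = 4
x_6 = 4.0000, f(x_6) = 0.058824, coefficient = 1

I ≈ (0.375000/3) × 2.193601 = 0.274200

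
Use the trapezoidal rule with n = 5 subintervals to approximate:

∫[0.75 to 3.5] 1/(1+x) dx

f(x) = 1/(1+x)
a = 0.75, b = 3.5, n = 5
h = (b - a)/n = 0.550000

Trapezoidal rule: (h/2)[f(x₀) + 2f(x₁) + 2f(x₂) + ... + f(xₙ)]

x_0 = 0.7500, f(x_0) = 0.571429, coefficient = 1
x_1 = 1.3000, f(x_1) = 0.434783, coefficient = 2
x_2 = 1.8500, f(x_2) = 0.350877, coefficient = 2
x_3 = 2.4000, f(x_3) = 0.294118, coefficient = 2
x_4 = 2.9500, f(x_4) = 0.253165, coefficient = 2
x_5 = 3.5000, f(x_5) = 0.222222, coefficient = 1

I ≈ (0.550000/2) × 3.459535 = 0.951372
Exact value: 0.944462
Error: 0.006910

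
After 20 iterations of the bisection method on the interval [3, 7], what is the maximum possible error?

Bisection error bound: |error| ≤ (b-a)/2^n
|error| ≤ (7 - 3)/2^20 = 4/2^20
|error| ≤ 0.0000038147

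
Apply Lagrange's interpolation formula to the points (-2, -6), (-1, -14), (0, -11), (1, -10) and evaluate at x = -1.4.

Lagrange interpolation formula:
P(x) = Σ yᵢ × Lᵢ(x)
where Lᵢ(x) = Π_{j≠i} (x - xⱼ)/(xᵢ - xⱼ)

L_0(-1.4) = (-1.4 - (-1))/(-2 - (-1)) × (-1.4 - 0)/(-2 - 0) × (-1.4 - 1)/(-2 - 1) = 0.224000
L_1(-1.4) = (-1.4 - (-2))/(-1 - (-2)) × (-1.4 - 0)/(-1 - 0) × (-1.4 - 1)/(-1 - 1) = 1.008000
L_2(-1.4) = (-1.4 - (-2))/(0 - (-2)) × (-1.4 - (-1))/(0 - (-1)) × (-1.4 - 1)/(0 - 1) = -0.288000
L_3(-1.4) = (-1.4 - (-2))/(1 - (-2)) × (-1.4 - (-1))/(1 - (-1)) × (-1.4 - 0)/(1 - 0) = 0.056000

P(-1.4) = (-6)×L_0(-1.4) + (-14)×L_1(-1.4) + (-11)×L_2(-1.4) + (-10)×L_3(-1.4)
P(-1.4) = -12.848000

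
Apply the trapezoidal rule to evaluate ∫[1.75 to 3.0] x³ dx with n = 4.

f(x) = x³
a = 1.75, b = 3.0, n = 4
h = (b - a)/n = 0.312500

Trapezoidal rule: (h/2)[f(x₀) + 2f(x₁) + 2f(x₂) + ... + f(xₙ)]

x_0 = 1.7500, f(x_0) = 5.359375, coefficient = 1
x_1 = 2.0625, f(x_1) = 8.773682, coefficient = 2
x_2 = 2.3750, f(x_2) = 13.396484, coefficient = 2
x_3 = 2.6875, f(x_3) = 19.410889, coefficient = 2
x_4 = 3.0000, f(x_4) = 27.000000, coefficient = 1

I ≈ (0.312500/2) × 115.521484 = 18.050232
Exact value: 17.905273
Error: 0.144958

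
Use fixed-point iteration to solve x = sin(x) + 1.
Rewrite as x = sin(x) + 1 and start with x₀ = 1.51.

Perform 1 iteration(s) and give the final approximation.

Equation: x = sin(x) + 1
Fixed-point form: x = sin(x) + 1
x₀ = 1.51

x_1 = g(1.510000) = 1.998152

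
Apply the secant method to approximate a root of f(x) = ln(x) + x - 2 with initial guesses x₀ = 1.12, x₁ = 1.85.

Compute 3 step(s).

f(x) = ln(x) + x - 2
x₀ = 1.12, x₁ = 1.85

Secant formula: x_{n+1} = x_n - f(x_n)(x_n - x_{n-1})/(f(x_n) - f(x_{n-1}))

Iteration 1:
  f(1.120000) = -0.766671
  f(1.850000) = 0.465186
  x_2 = 1.850000 - 0.465186×(1.850000 - 1.120000)/(0.465186 - (-0.766671))
       = 1.574330
Iteration 2:
  f(1.850000) = 0.465186
  f(1.574330) = 0.028160
  x_3 = 1.574330 - 0.028160×(1.574330 - 1.850000)/(0.028160 - 0.465186)
       = 1.556567
Iteration 3:
  f(1.574330) = 0.028160
  f(1.556567) = -0.000950
  x_4 = 1.556567 - (-0.000950)×(1.556567 - 1.574330)/(-0.000950 - 0.028160)
       = 1.557147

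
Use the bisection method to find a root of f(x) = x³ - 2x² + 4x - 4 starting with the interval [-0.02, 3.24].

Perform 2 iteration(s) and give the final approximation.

f(x) = x³ - 2x² + 4x - 4
Initial interval: [-0.02, 3.24]

Iteration 1:
  c_1 = (-0.020000 + 3.240000)/2 = 1.610000
  f(c_1) = f(1.610000) = 1.429081
  f(a) × f(c) < 0, new interval: [-0.020000, 1.610000]
Iteration 2:
  c_2 = (-0.020000 + 1.610000)/2 = 0.795000
  f(c_2) = f(0.795000) = -1.581590
  f(a) × f(c) ≥ 0, new interval: [0.795000, 1.610000]

After 2 iteration(s), the approximation is c_2 = 0.795000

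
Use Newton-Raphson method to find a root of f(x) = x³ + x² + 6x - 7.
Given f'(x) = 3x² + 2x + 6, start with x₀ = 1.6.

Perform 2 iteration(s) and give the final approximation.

f(x) = x³ + x² + 6x - 7
f'(x) = 3x² + 2x + 6
x₀ = 1.6

Newton-Raphson formula: x_{n+1} = x_n - f(x_n)/f'(x_n)

Iteration 1:
  f(1.600000) = 9.256000
  f'(1.600000) = 16.880000
  x_1 = 1.600000 - 9.256000/16.880000 = 1.051659
Iteration 2:
  f(1.051659) = 1.579059
  f'(1.051659) = 11.421276
  x_2 = 1.051659 - 1.579059/11.421276 = 0.913403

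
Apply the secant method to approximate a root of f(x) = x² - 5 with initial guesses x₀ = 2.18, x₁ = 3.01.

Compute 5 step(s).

f(x) = x² - 5
x₀ = 2.18, x₁ = 3.01

Secant formula: x_{n+1} = x_n - f(x_n)(x_n - x_{n-1})/(f(x_n) - f(x_{n-1}))

Iteration 1:
  f(2.180000) = -0.247600
  f(3.010000) = 4.060100
  x_2 = 3.010000 - 4.060100×(3.010000 - 2.180000)/(4.060100 - (-0.247600))
       = 2.227707
Iteration 2:
  f(3.010000) = 4.060100
  f(2.227707) = -0.037321
  x_3 = 2.227707 - (-0.037321)×(2.227707 - 3.010000)/(-0.037321 - 4.060100)
       = 2.234833
Iteration 3:
  f(2.227707) = -0.037321
  f(2.234833) = -0.005523
  x_4 = 2.234833 - (-0.005523)×(2.234833 - 2.227707)/(-0.005523 - (-0.037321))
       = 2.236070
Iteration 4:
  f(2.234833) = -0.005523
  f(2.236070) = 0.000010
  x_5 = 2.236070 - 0.000010×(2.236070 - 2.234833)/(0.000010 - (-0.005523))
       = 2.236068
Iteration 5:
  f(2.236070) = 0.000010
  f(2.236068) = 0.000000
  x_6 = 2.236068 - 0.000000×(2.236068 - 2.236070)/(0.000000 - 0.000010)
       = 2.236068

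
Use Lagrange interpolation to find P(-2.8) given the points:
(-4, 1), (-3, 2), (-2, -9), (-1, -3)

Lagrange interpolation formula:
P(x) = Σ yᵢ × Lᵢ(x)
where Lᵢ(x) = Π_{j≠i} (x - xⱼ)/(xᵢ - xⱼ)

L_0(-2.8) = (-2.8 - (-3))/(-4 - (-3)) × (-2.8 - (-2))/(-4 - (-2)) × (-2.8 - (-1))/(-4 - (-1)) = -0.048000
L_1(-2.8) = (-2.8 - (-4))/(-3 - (-4)) × (-2.8 - (-2))/(-3 - (-2)) × (-2.8 - (-1))/(-3 - (-1)) = 0.864000
L_2(-2.8) = (-2.8 - (-4))/(-2 - (-4)) × (-2.8 - (-3))/(-2 - (-3)) × (-2.8 - (-1))/(-2 - (-1)) = 0.216000
L_3(-2.8) = (-2.8 - (-4))/(-1 - (-4)) × (-2.8 - (-3))/(-1 - (-3)) × (-2.8 - (-2))/(-1 - (-2)) = -0.032000

P(-2.8) = 1×L_0(-2.8) + 2×L_1(-2.8) + (-9)×L_2(-2.8) + (-3)×L_3(-2.8)
P(-2.8) = -0.168000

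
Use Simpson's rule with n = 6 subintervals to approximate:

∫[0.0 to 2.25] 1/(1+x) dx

f(x) = 1/(1+x)
a = 0.0, b = 2.25, n = 6
h = (b - a)/n = 0.375000

Simpson's rule: (h/3)[f(x₀) + 4f(x₁) + 2f(x₂) + ... + f(xₙ)]

x_0 = 0.0000, f(x_0) = 1.000000, coefficient = 1
x_1 = 0.3750, f(x_1) = 0.727273, coefficient = 4
x_2 = 0.7500, f(x_2) = 0.571429, coefficient = 2
x_3 = 1.1250, f(x_3) = 0.470588, coefficient = 4
x_4 = 1.5000, f(x_4) = 0.400000, coefficient = 2
x_5 = 1.8750, f(x_5) = 0.347826, coefficient = 4
x_6 = 2.2500, f(x_6) = 0.307692, coefficient = 1

I ≈ (0.375000/3) × 9.433298 = 1.179162
Exact value: 1.178655
Error: 0.000507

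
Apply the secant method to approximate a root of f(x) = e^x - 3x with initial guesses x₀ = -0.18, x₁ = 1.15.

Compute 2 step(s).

f(x) = e^x - 3x
x₀ = -0.18, x₁ = 1.15

Secant formula: x_{n+1} = x_n - f(x_n)(x_n - x_{n-1})/(f(x_n) - f(x_{n-1}))

Iteration 1:
  f(-0.180000) = 1.375270
  f(1.150000) = -0.291807
  x_2 = 1.150000 - (-0.291807)×(1.150000 - (-0.180000))/(-0.291807 - 1.375270)
       = 0.917195
Iteration 2:
  f(1.150000) = -0.291807
  f(0.917195) = -0.249323
  x_3 = 0.917195 - (-0.249323)×(0.917195 - 1.150000)/(-0.249323 - (-0.291807))
       = -0.449064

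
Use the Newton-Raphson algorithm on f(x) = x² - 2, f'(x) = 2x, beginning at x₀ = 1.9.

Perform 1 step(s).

f(x) = x² - 2
f'(x) = 2x
x₀ = 1.9

Newton-Raphson formula: x_{n+1} = x_n - f(x_n)/f'(x_n)

Iteration 1:
  f(1.900000) = 1.610000
  f'(1.900000) = 3.800000
  x_1 = 1.900000 - 1.610000/3.800000 = 1.476316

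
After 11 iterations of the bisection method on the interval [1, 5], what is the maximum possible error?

Bisection error bound: |error| ≤ (b-a)/2^n
|error| ≤ (5 - 1)/2^11 = 4/2^11
|error| ≤ 0.0019531250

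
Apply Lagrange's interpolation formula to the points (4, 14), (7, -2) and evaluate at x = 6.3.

Lagrange interpolation formula:
P(x) = Σ yᵢ × Lᵢ(x)
where Lᵢ(x) = Π_{j≠i} (x - xⱼ)/(xᵢ - xⱼ)

L_0(6.3) = (6.3 - 7)/(4 - 7) = 0.233333
L_1(6.3) = (6.3 - 4)/(7 - 4) = 0.766667

P(6.3) = 14×L_0(6.3) + (-2)×L_1(6.3)
P(6.3) = 1.733333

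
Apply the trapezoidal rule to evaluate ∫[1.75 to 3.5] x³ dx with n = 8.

f(x) = x³
a = 1.75, b = 3.5, n = 8
h = (b - a)/n = 0.218750

Trapezoidal rule: (h/2)[f(x₀) + 2f(x₁) + 2f(x₂) + ... + f(xₙ)]

x_0 = 1.7500, f(x_0) = 5.359375, coefficient = 1
x_1 = 1.9688, f(x_1) = 7.630829, coefficient = 2
x_2 = 2.1875, f(x_2) = 10.467529, coefficient = 2
x_3 = 2.4062, f(x_3) = 13.932281, coefficient = 2
x_4 = 2.6250, f(x_4) = 18.087891, coefficient = 2
x_5 = 2.8438, f(x_5) = 22.997162, coefficient = 2
x_6 = 3.0625, f(x_6) = 28.722900, coefficient = 2
x_7 = 3.2812, f(x_7) = 35.327911, coefficient = 2
x_8 = 3.5000, f(x_8) = 42.875000, coefficient = 1

I ≈ (0.218750/2) × 322.567383 = 35.280807
Exact value: 35.170898
Error: 0.109909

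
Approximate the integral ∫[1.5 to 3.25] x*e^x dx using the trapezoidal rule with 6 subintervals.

f(x) = x*e^x
a = 1.5, b = 3.25, n = 6
h = (b - a)/n = 0.291667

Trapezoidal rule: (h/2)[f(x₀) + 2f(x₁) + 2f(x₂) + ... + f(xₙ)]

x_0 = 1.5000, f(x_0) = 6.722534, coefficient = 1
x_1 = 1.7917, f(x_1) = 10.749002, coefficient = 2
x_2 = 2.0833, f(x_2) = 16.731656, coefficient = 2
x_3 = 2.3750, f(x_3) = 25.533656, coefficient = 2
x_4 = 2.6667, f(x_4) = 38.378443, coefficient = 2
x_5 = 2.9583, f(x_5) = 56.994763, coefficient = 2
x_6 = 3.2500, f(x_6) = 83.818605, coefficient = 1

I ≈ (0.291667/2) × 387.316179 = 56.483609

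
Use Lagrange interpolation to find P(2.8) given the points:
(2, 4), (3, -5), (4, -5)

Lagrange interpolation formula:
P(x) = Σ yᵢ × Lᵢ(x)
where Lᵢ(x) = Π_{j≠i} (x - xⱼ)/(xᵢ - xⱼ)

L_0(2.8) = (2.8 - 3)/(2 - 3) × (2.8 - 4)/(2 - 4) = 0.120000
L_1(2.8) = (2.8 - 2)/(3 - 2) × (2.8 - 4)/(3 - 4) = 0.960000
L_2(2.8) = (2.8 - 2)/(4 - 2) × (2.8 - 3)/(4 - 3) = -0.080000

P(2.8) = 4×L_0(2.8) + (-5)×L_1(2.8) + (-5)×L_2(2.8)
P(2.8) = -3.920000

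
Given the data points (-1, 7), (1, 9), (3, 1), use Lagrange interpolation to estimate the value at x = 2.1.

Lagrange interpolation formula:
P(x) = Σ yᵢ × Lᵢ(x)
where Lᵢ(x) = Π_{j≠i} (x - xⱼ)/(xᵢ - xⱼ)

L_0(2.1) = (2.1 - 1)/(-1 - 1) × (2.1 - 3)/(-1 - 3) = -0.123750
L_1(2.1) = (2.1 - (-1))/(1 - (-1)) × (2.1 - 3)/(1 - 3) = 0.697500
L_2(2.1) = (2.1 - (-1))/(3 - (-1)) × (2.1 - 1)/(3 - 1) = 0.426250

P(2.1) = 7×L_0(2.1) + 9×L_1(2.1) + 1×L_2(2.1)
P(2.1) = 5.837500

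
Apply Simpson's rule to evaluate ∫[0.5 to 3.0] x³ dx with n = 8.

f(x) = x³
a = 0.5, b = 3.0, n = 8
h = (b - a)/n = 0.312500

Simpson's rule: (h/3)[f(x₀) + 4f(x₁) + 2f(x₂) + ... + f(xₙ)]

x_0 = 0.5000, f(x_0) = 0.125000, coefficient = 1
x_1 = 0.8125, f(x_1) = 0.536377, coefficient = 4
x_2 = 1.1250, f(x_2) = 1.423828, coefficient = 2
x_3 = 1.4375, f(x_3) = 2.970459, coefficient = 4
x_4 = 1.7500, f(x_4) = 5.359375, coefficient = 2
x_5 = 2.0625, f(x_5) = 8.773682, coefficient = 4
x_6 = 2.3750, f(x_6) = 13.396484, coefficient = 2
x_7 = 2.6875, f(x_7) = 19.410889, coefficient = 4
x_8 = 3.0000, f(x_8) = 27.000000, coefficient = 1

I ≈ (0.312500/3) × 194.250000 = 20.234375
Exact value: 20.234375
Error: 0.000000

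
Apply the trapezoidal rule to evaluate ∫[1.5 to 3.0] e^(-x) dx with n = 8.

f(x) = e^(-x)
a = 1.5, b = 3.0, n = 8
h = (b - a)/n = 0.187500

Trapezoidal rule: (h/2)[f(x₀) + 2f(x₁) + 2f(x₂) + ... + f(xₙ)]

x_0 = 1.5000, f(x_0) = 0.223130, coefficient = 1
x_1 = 1.6875, f(x_1) = 0.184981, coefficient = 2
x_2 = 1.8750, f(x_2) = 0.153355, coefficient = 2
x_3 = 2.0625, f(x_3) = 0.127136, coefficient = 2
x_4 = 2.2500, f(x_4) = 0.105399, coefficient = 2
x_5 = 2.4375, f(x_5) = 0.087379, coefficient = 2
x_6 = 2.6250, f(x_6) = 0.072440, coefficient = 2
x_7 = 2.8125, f(x_7) = 0.060055, coefficient = 2
x_8 = 3.0000, f(x_8) = 0.049787, coefficient = 1

I ≈ (0.187500/2) × 1.854407 = 0.173851
Exact value: 0.173343
Error: 0.000508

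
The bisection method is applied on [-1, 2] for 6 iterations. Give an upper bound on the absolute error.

Bisection error bound: |error| ≤ (b-a)/2^n
|error| ≤ (2 - (-1))/2^6 = 3/2^6
|error| ≤ 0.0468750000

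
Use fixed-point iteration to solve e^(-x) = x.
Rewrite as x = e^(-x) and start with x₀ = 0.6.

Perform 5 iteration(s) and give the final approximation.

Equation: e^(-x) = x
Fixed-point form: x = e^(-x)
x₀ = 0.6

x_1 = g(0.600000) = 0.548812
x_2 = g(0.548812) = 0.577636
x_3 = g(0.577636) = 0.561224
x_4 = g(0.561224) = 0.570511
x_5 = g(0.570511) = 0.565237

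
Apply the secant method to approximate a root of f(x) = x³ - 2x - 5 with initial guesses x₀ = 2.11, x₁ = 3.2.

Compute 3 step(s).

f(x) = x³ - 2x - 5
x₀ = 2.11, x₁ = 3.2

Secant formula: x_{n+1} = x_n - f(x_n)(x_n - x_{n-1})/(f(x_n) - f(x_{n-1}))

Iteration 1:
  f(2.110000) = 0.173931
  f(3.200000) = 21.368000
  x_2 = 3.200000 - 21.368000×(3.200000 - 2.110000)/(21.368000 - 0.173931)
       = 2.101055
Iteration 2:
  f(3.200000) = 21.368000
  f(2.101055) = 0.072853
  x_3 = 2.101055 - 0.072853×(2.101055 - 3.200000)/(0.072853 - 21.368000)
       = 2.097295
Iteration 3:
  f(2.101055) = 0.072853
  f(2.097295) = 0.030671
  x_4 = 2.097295 - 0.030671×(2.097295 - 2.101055)/(0.030671 - 0.072853)
       = 2.094561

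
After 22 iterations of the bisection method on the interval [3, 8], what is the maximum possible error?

Bisection error bound: |error| ≤ (b-a)/2^n
|error| ≤ (8 - 3)/2^22 = 5/2^22
|error| ≤ 0.0000011921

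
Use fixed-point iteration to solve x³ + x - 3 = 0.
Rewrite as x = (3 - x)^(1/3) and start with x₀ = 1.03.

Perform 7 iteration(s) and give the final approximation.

Equation: x³ + x - 3 = 0
Fixed-point form: x = (3 - x)^(1/3)
x₀ = 1.03

x_1 = g(1.030000) = 1.253590
x_2 = g(1.253590) = 1.204247
x_3 = g(1.204247) = 1.215483
x_4 = g(1.215483) = 1.212943
x_5 = g(1.212943) = 1.213518
x_6 = g(1.213518) = 1.213388
x_7 = g(1.213388) = 1.213417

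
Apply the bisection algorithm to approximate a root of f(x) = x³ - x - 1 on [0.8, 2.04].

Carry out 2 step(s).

f(x) = x³ - x - 1
Initial interval: [0.8, 2.04]

Iteration 1:
  c_1 = (0.800000 + 2.040000)/2 = 1.420000
  f(c_1) = f(1.420000) = 0.443288
  f(a) × f(c) < 0, new interval: [0.800000, 1.420000]
Iteration 2:
  c_2 = (0.800000 + 1.420000)/2 = 1.110000
  f(c_2) = f(1.110000) = -0.742369
  f(a) × f(c) ≥ 0, new interval: [1.110000, 1.420000]

After 2 iteration(s), the approximation is c_2 = 1.110000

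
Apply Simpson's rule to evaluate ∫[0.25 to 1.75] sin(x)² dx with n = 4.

f(x) = sin(x)²
a = 0.25, b = 1.75, n = 4
h = (b - a)/n = 0.375000

Simpson's rule: (h/3)[f(x₀) + 4f(x₁) + 2f(x₂) + ... + f(xₙ)]

x_0 = 0.2500, f(x_0) = 0.061209, coefficient = 1
x_1 = 0.6250, f(x_1) = 0.342339, coefficient = 4
x_2 = 1.0000, f(x_2) = 0.708073, coefficient = 2
x_3 = 1.3750, f(x_3) = 0.962151, coefficient = 4
x_4 = 1.7500, f(x_4) = 0.968228, coefficient = 1

I ≈ (0.375000/3) × 7.663544 = 0.957943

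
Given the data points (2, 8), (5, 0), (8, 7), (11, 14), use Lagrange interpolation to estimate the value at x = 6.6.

Lagrange interpolation formula:
P(x) = Σ yᵢ × Lᵢ(x)
where Lᵢ(x) = Π_{j≠i} (x - xⱼ)/(xᵢ - xⱼ)

L_0(6.6) = (6.6 - 5)/(2 - 5) × (6.6 - 8)/(2 - 8) × (6.6 - 11)/(2 - 11) = -0.060840
L_1(6.6) = (6.6 - 2)/(5 - 2) × (6.6 - 8)/(5 - 8) × (6.6 - 11)/(5 - 11) = 0.524741
L_2(6.6) = (6.6 - 2)/(8 - 2) × (6.6 - 5)/(8 - 5) × (6.6 - 11)/(8 - 11) = 0.599704
L_3(6.6) = (6.6 - 2)/(11 - 2) × (6.6 - 5)/(11 - 5) × (6.6 - 8)/(11 - 8) = -0.063605

P(6.6) = 8×L_0(6.6) + 0×L_1(6.6) + 7×L_2(6.6) + 14×L_3(6.6)
P(6.6) = 2.820741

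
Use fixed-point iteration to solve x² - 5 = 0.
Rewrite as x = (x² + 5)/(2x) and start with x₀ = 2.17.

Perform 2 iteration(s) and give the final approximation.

Equation: x² - 5 = 0
Fixed-point form: x = (x² + 5)/(2x)
x₀ = 2.17

x_1 = g(2.170000) = 2.237074
x_2 = g(2.237074) = 2.236068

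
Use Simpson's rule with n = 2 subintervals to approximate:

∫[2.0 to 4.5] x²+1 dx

f(x) = x²+1
a = 2.0, b = 4.5, n = 2
h = (b - a)/n = 1.250000

Simpson's rule: (h/3)[f(x₀) + 4f(x₁) + 2f(x₂) + ... + f(xₙ)]

x_0 = 2.0000, f(x_0) = 5.000000, coefficient = 1
x_1 = 3.2500, f(x_1) = 11.562500, coefficient = 4
x_2 = 4.5000, f(x_2) = 21.250000, coefficient = 1

I ≈ (1.250000/3) × 72.500000 = 30.208333
Exact value: 30.208333
Error: 0.000000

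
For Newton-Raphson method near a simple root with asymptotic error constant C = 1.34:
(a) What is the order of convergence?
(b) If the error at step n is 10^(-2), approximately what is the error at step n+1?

(a) Newton-Raphson has quadratic (order 2) convergence near simple roots.
    This means |e_{n+1}| ≈ C|e_n|².

(b) With |e_n| = 10^(-2) and C = 1.34:
    |e_{n+1}| ≈ 1.34 × (10^(-2))² = 1.34 × 10^(-4)

(a) 2 (quadratic); (b) |e_{n+1}| ≈ 1.340e-04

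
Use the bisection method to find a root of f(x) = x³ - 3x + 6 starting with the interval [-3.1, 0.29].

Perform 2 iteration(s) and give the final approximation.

f(x) = x³ - 3x + 6
Initial interval: [-3.1, 0.29]

Iteration 1:
  c_1 = (-3.100000 + 0.290000)/2 = -1.405000
  f(c_1) = f(-1.405000) = 7.441495
  f(a) × f(c) < 0, new interval: [-3.100000, -1.405000]
Iteration 2:
  c_2 = (-3.100000 + (-1.405000))/2 = -2.252500
  f(c_2) = f(-2.252500) = 1.328864
  f(a) × f(c) < 0, new interval: [-3.100000, -2.252500]

After 2 iteration(s), the approximation is c_2 = -2.252500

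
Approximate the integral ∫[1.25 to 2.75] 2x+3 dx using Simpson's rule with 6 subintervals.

f(x) = 2x+3
a = 1.25, b = 2.75, n = 6
h = (b - a)/n = 0.250000

Simpson's rule: (h/3)[f(x₀) + 4f(x₁) + 2f(x₂) + ... + f(xₙ)]

x_0 = 1.2500, f(x_0) = 5.500000, coefficient = 1
x_1 = 1.5000, f(x_1) = 6.000000, coefficient = 4
x_2 = 1.7500, f(x_2) = 6.500000, coefficient = 2
x_3 = 2.0000, f(x_3) = 7.000000, coefficient = 4
x_4 = 2.2500, f(x_4) = 7.500000, coefficient = 2
x_5 = 2.5000, f(x_5) = 8.000000, coefficient = 4
x_6 = 2.7500, f(x_6) = 8.500000, coefficient = 1

I ≈ (0.250000/3) × 126.000000 = 10.500000
Exact value: 10.500000
Error: 0.000000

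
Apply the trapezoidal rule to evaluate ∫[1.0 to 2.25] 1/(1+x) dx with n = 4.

f(x) = 1/(1+x)
a = 1.0, b = 2.25, n = 4
h = (b - a)/n = 0.312500

Trapezoidal rule: (h/2)[f(x₀) + 2f(x₁) + 2f(x₂) + ... + f(xₙ)]

x_0 = 1.0000, f(x_0) = 0.500000, coefficient = 1
x_1 = 1.3125, f(x_1) = 0.432432, coefficient = 2
x_2 = 1.6250, f(x_2) = 0.380952, coefficient = 2
x_3 = 1.9375, f(x_3) = 0.340426, coefficient = 2
x_4 = 2.2500, f(x_4) = 0.307692, coefficient = 1

I ≈ (0.312500/2) × 3.115313 = 0.486768
Exact value: 0.485508
Error: 0.001260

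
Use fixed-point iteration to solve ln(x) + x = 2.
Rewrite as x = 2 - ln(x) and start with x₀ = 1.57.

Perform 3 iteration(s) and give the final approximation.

Equation: ln(x) + x = 2
Fixed-point form: x = 2 - ln(x)
x₀ = 1.57

x_1 = g(1.570000) = 1.548924
x_2 = g(1.548924) = 1.562439
x_3 = g(1.562439) = 1.553752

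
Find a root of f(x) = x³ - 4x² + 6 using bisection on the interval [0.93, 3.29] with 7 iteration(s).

f(x) = x³ - 4x² + 6
Initial interval: [0.93, 3.29]

Iteration 1:
  c_1 = (0.930000 + 3.290000)/2 = 2.110000
  f(c_1) = f(2.110000) = -2.414469
  f(a) × f(c) < 0, new interval: [0.930000, 2.110000]
Iteration 2:
  c_2 = (0.930000 + 2.110000)/2 = 1.520000
  f(c_2) = f(1.520000) = 0.270208
  f(a) × f(c) ≥ 0, new interval: [1.520000, 2.110000]
Iteration 3:
  c_3 = (1.520000 + 2.110000)/2 = 1.815000
  f(c_3) = f(1.815000) = -1.197882
  f(a) × f(c) < 0, new interval: [1.520000, 1.815000]
Iteration 4:
  c_4 = (1.520000 + 1.815000)/2 = 1.667500
  f(c_4) = f(1.667500) = -0.485647
  f(a) × f(c) < 0, new interval: [1.520000, 1.667500]
Iteration 5:
  c_5 = (1.520000 + 1.667500)/2 = 1.593750
  f(c_5) = f(1.593750) = -0.111969
  f(a) × f(c) < 0, new interval: [1.520000, 1.593750]
Iteration 6:
  c_6 = (1.520000 + 1.593750)/2 = 1.556875
  f(c_6) = f(1.556875) = 0.078208
  f(a) × f(c) ≥ 0, new interval: [1.556875, 1.593750]
Iteration 7:
  c_7 = (1.556875 + 1.593750)/2 = 1.575312
  f(c_7) = f(1.575312) = -0.017127
  f(a) × f(c) < 0, new interval: [1.556875, 1.575312]

After 7 iteration(s), the approximation is c_7 = 1.575312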